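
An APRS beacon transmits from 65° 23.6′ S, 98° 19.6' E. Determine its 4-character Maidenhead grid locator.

Offset from 180°W / 90°S: lon 278.33°, lat 24.61°.
Field: 278.33/20 → 13 → N, 24.61/10 → 2 → C; chars NC.
Square: 18.33/2 → 9, 4.61/1 → 4; chars 94.

NC94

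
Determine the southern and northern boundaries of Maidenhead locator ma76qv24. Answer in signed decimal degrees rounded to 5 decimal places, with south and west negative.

-83.10833, -83.10417

Field M=12, A=0: +12·20° lon, +0·10° lat → SW at lon 60°, lat -90°.
Square 7, 6: +7·2° lon, +6·1° lat → SW at lon 74°, lat -84°.
Subsquare q=16, v=21: +16·0.0833333° lon, +21·0.0416667° lat → SW at lon 75.3333°, lat -83.125°.
Extended square 2, 4: +2·0.00833333° lon, +4·0.00416667° lat → SW at lon 75.35°, lat -83.1083°.
Cell spans 0.00833333° lon × 0.00416667° lat.
south -83.10833, north -83.10417.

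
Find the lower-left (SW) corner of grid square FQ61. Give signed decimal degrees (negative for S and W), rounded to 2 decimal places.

71.00, -68.00

Field F=5, Q=16: +5·20° lon, +16·10° lat → SW at lon -80°, lat 70°.
Square 6, 1: +6·2° lon, +1·1° lat → SW at lon -68°, lat 71°.
latitude 71.00, longitude -68.00.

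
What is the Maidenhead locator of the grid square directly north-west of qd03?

Longitude square 0; −1 → -1, wraps to 9, carry into field.
Longitude field Q = 16; −1 → 15 = P.
Latitude square 3; +1 → 4.

PD94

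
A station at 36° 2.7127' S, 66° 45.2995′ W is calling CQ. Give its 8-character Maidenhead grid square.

Shift to the Maidenhead origin (180°W, 90°S): lon 113.24501, lat 53.95479.
Field: lon ⌊113.24501/20⌋ = 5 → F; lat ⌊53.95479/10⌋ = 5 → F.
Square: lon ⌊13.24501/2⌋ = 6; lat ⌊3.95479/1⌋ = 3.
Subsquare: lon ⌊1.24501/0.0833333⌋ = 14 → o; lat ⌊0.95479/0.0416667⌋ = 22 → w.
Extended square: lon ⌊0.07834/0.00833333⌋ = 9; lat ⌊0.03812/0.00416667⌋ = 9.

FF63ow99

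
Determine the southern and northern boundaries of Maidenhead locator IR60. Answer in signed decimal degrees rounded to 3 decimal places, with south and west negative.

80.000, 81.000

Field I=8, R=17: +8·20° lon, +17·10° lat → SW at lon -20°, lat 80°.
Square 6, 0: +6·2° lon, +0·1° lat → SW at lon -8°, lat 80°.
Cell spans 2° lon × 1° lat.
south 80.000, north 81.000.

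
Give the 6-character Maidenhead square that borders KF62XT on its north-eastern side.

Longitude subsquare x = 23; +1 → 24, wraps to 0 = a, carry into square.
Longitude square 6; +1 → 7.
Latitude subsquare t = 19; +1 → 20 = u.

KF72au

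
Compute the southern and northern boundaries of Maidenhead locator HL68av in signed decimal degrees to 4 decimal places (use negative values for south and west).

Field H=7, L=11: +7·20° lon, +11·10° lat → SW at lon -40°, lat 20°.
Square 6, 8: +6·2° lon, +8·1° lat → SW at lon -28°, lat 28°.
Subsquare a=0, v=21: +0·0.0833333° lon, +21·0.0416667° lat → SW at lon -28°, lat 28.875°.
Cell spans 0.0833333° lon × 0.0416667° lat.
south 28.8750, north 28.9167.

28.8750, 28.9167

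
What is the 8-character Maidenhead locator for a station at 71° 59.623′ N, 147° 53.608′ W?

BQ61bx28

Shift to the Maidenhead origin (180°W, 90°S): lon 32.10653, lat 161.99372.
Field (20°×10°, letters A–R): lon ⌊32.10653/20⌋ = 1 → B; lat ⌊161.99372/10⌋ = 16 → Q.
Square (2°×1°, digits 0–9): lon ⌊12.10653/2⌋ = 6; lat ⌊1.99372/1⌋ = 1.
Subsquare (5′×2.5′, letters a–x): lon ⌊0.10653/0.0833333⌋ = 1 → b; lat ⌊0.99372/0.0416667⌋ = 23 → x.
Extended square (30″×15″, digits 0–9): lon ⌊0.02320/0.00833333⌋ = 2; lat ⌊0.03538/0.00416667⌋ = 8.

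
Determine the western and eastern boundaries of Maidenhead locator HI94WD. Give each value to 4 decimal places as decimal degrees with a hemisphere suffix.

20.1667° W, 20.0833° W

Field H=7, I=8: +7·20° lon, +8·10° lat → SW at lon -40°, lat -10°.
Square 9, 4: +9·2° lon, +4·1° lat → SW at lon -22°, lat -6°.
Subsquare w=22, d=3: +22·0.0833333° lon, +3·0.0416667° lat → SW at lon -20.1667°, lat -5.875°.
Cell spans 0.0833333° lon × 0.0416667° lat.
west 20.1667° W, east 20.0833° W.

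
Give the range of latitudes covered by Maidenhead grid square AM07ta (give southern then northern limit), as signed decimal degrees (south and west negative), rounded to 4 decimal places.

37.0000, 37.0417

Field A=0, M=12: +0·20° lon, +12·10° lat → SW at lon -180°, lat 30°.
Square 0, 7: +0·2° lon, +7·1° lat → SW at lon -180°, lat 37°.
Subsquare t=19, a=0: +19·0.0833333° lon, +0·0.0416667° lat → SW at lon -178.417°, lat 37°.
Cell spans 0.0833333° lon × 0.0416667° lat.
south 37.0000, north 37.0417.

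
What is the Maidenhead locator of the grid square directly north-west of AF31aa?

AF21xb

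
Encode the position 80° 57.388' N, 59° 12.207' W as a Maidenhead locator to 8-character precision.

Shift to the Maidenhead origin (180°W, 90°S): lon 120.79655, lat 170.95647.
Field: 120.79655/20 → 6 → G, 170.95647/10 → 17 → R; chars GR.
Square: 0.79655/2 → 0, 0.95647/1 → 0; chars 00.
Subsquare: 0.79655/0.0833333 → 9 → j, 0.95647/0.0416667 → 22 → w; chars jw.
Extended square: 0.04655/0.00833333 → 5, 0.03980/0.00416667 → 9; chars 59.

GR00jw59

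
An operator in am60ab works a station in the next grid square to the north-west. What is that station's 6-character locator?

Longitude subsquare a = 0; −1 → -1, wraps to 23 = x, carry into square.
Longitude square 6; −1 → 5.
Latitude subsquare b = 1; +1 → 2 = c.

AM50xc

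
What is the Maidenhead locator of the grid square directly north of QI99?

QJ90

Latitude square 9; +1 → 10, wraps to 0, carry into field.
Latitude field I = 8; +1 → 9 = J.
The longitude characters are unchanged.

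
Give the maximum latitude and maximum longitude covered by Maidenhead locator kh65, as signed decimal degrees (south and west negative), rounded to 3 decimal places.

-14.000, 34.000

Field K=10, H=7: +10·20° lon, +7·10° lat → SW at lon 20°, lat -20°.
Square 6, 5: +6·2° lon, +5·1° lat → SW at lon 32°, lat -15°.
Cell spans 2° lon × 1° lat. NE corner is SW corner plus one full cell.
latitude -14.000, longitude 34.000.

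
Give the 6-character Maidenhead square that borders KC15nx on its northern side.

Latitude subsquare x = 23; +1 → 24, wraps to 0 = a, carry into square.
Latitude square 5; +1 → 6.
The longitude characters are unchanged.

KC16na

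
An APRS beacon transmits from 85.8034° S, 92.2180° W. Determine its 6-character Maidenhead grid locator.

EA34ve

Add 180° to longitude and 90° to latitude: 87.7820, 4.1966.
Field (20°×10°, letters A–R): 87.7820/20 → 4 → E, 4.1966/10 → 0 → A; chars EA.
Square (2°×1°, digits 0–9): 7.7820/2 → 3, 4.1966/1 → 4; chars 34.
Subsquare (5′×2.5′, letters a–x): 1.7820/0.0833333 → 21 → v, 0.1966/0.0416667 → 4 → e; chars ve.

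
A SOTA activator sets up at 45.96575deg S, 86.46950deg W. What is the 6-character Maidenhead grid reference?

Offset from 180°W / 90°S: lon 93.5305°, lat 44.0343°.
Field: 93.5305/20 → 4 → E, 44.0343/10 → 4 → E; chars EE.
Square: 13.5305/2 → 6, 4.0343/1 → 4; chars 64.
Subsquare: 1.5305/0.0833333 → 18 → s, 0.0343/0.0416667 → 0 → a; chars sa.

EE64sa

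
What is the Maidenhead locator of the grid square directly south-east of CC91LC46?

Longitude extended square 4; +1 → 5.
Latitude extended square 6; −1 → 5.

CC91lc55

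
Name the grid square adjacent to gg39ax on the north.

GH30aa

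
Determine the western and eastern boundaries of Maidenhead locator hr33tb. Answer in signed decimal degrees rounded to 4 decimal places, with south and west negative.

-32.4167, -32.3333

Field H=7, R=17: +7·20° lon, +17·10° lat → SW at lon -40°, lat 80°.
Square 3, 3: +3·2° lon, +3·1° lat → SW at lon -34°, lat 83°.
Subsquare t=19, b=1: +19·0.0833333° lon, +1·0.0416667° lat → SW at lon -32.4167°, lat 83.0417°.
Cell spans 0.0833333° lon × 0.0416667° lat.
west -32.4167, east -32.3333.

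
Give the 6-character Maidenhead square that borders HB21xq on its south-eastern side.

HB31ap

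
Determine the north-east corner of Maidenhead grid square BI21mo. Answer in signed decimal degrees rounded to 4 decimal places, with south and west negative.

-8.3750, -154.9167

Field B=1, I=8: +1·20° lon, +8·10° lat → SW at lon -160°, lat -10°.
Square 2, 1: +2·2° lon, +1·1° lat → SW at lon -156°, lat -9°.
Subsquare m=12, o=14: +12·0.0833333° lon, +14·0.0416667° lat → SW at lon -155°, lat -8.41667°.
Cell spans 0.0833333° lon × 0.0416667° lat. NE corner is SW corner plus one full cell.
latitude -8.3750, longitude -154.9167.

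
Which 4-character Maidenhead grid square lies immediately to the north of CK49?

CL40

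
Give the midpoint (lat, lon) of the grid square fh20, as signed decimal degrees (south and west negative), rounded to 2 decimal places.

-19.50, -75.00

Field F=5, H=7: +5·20° lon, +7·10° lat → SW at lon -80°, lat -20°.
Square 2, 0: +2·2° lon, +0·1° lat → SW at lon -76°, lat -20°.
Cell spans 2° lon × 1° lat. Centre is SW corner plus half of each.
latitude -19.50, longitude -75.00.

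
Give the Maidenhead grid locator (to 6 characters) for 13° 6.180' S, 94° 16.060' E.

Add 180° to longitude and 90° to latitude: 274.2677, 76.8970.
Field (20°×10°, letters A–R): lon ⌊274.2677/20⌋ = 13 → N; lat ⌊76.8970/10⌋ = 7 → H.
Square (2°×1°, digits 0–9): lon ⌊14.2677/2⌋ = 7; lat ⌊6.8970/1⌋ = 6.
Subsquare (5′×2.5′, letters a–x): lon ⌊0.2677/0.0833333⌋ = 3 → d; lat ⌊0.8970/0.0416667⌋ = 21 → v.

NH76dv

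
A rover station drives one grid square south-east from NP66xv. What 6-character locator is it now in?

NP76au

Longitude subsquare x = 23; +1 → 24, wraps to 0 = a, carry into square.
Longitude square 6; +1 → 7.
Latitude subsquare v = 21; −1 → 20 = u.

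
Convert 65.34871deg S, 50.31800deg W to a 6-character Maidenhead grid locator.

GC44up

Offset from 180°W / 90°S: lon 129.6820°, lat 24.6513°.
Field (20°×10°, letters A–R): lon ⌊129.6820/20⌋ = 6 → G; lat ⌊24.6513/10⌋ = 2 → C.
Square (2°×1°, digits 0–9): lon ⌊9.6820/2⌋ = 4; lat ⌊4.6513/1⌋ = 4.
Subsquare (5′×2.5′, letters a–x): lon ⌊1.6820/0.0833333⌋ = 20 → u; lat ⌊0.6513/0.0416667⌋ = 15 → p.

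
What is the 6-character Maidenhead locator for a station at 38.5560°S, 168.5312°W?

AF51rk

Add 180° to longitude and 90° to latitude: 11.4688, 51.4440.
Field (20°×10°, letters A–R): 11.4688/20 → 0 → A, 51.4440/10 → 5 → F; chars AF.
Square (2°×1°, digits 0–9): 11.4688/2 → 5, 1.4440/1 → 1; chars 51.
Subsquare (5′×2.5′, letters a–x): 1.4688/0.0833333 → 17 → r, 0.4440/0.0416667 → 10 → k; chars rk.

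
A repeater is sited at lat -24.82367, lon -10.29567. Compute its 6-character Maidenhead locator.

Add 180° to longitude and 90° to latitude: 169.7043, 65.1763.
Field: 169.7043/20 → 8 → I, 65.1763/10 → 6 → G; chars IG.
Square: 9.7043/2 → 4, 5.1763/1 → 5; chars 45.
Subsquare: 1.7043/0.0833333 → 20 → u, 0.1763/0.0416667 → 4 → e; chars ue.

IG45ue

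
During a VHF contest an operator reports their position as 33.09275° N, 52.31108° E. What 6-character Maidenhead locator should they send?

LM63dc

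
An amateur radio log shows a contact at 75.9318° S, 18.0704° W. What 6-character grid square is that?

IB04xb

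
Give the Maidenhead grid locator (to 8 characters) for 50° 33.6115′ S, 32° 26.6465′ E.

KD69fk35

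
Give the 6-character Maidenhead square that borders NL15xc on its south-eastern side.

NL25ab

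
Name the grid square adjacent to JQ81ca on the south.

JQ80cx

Latitude subsquare a = 0; −1 → -1, wraps to 23 = x, carry into square.
Latitude square 1; −1 → 0.
The longitude characters are unchanged.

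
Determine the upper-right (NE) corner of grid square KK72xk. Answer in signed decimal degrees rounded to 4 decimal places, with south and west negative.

Field K=10, K=10: +10·20° lon, +10·10° lat → SW at lon 20°, lat 10°.
Square 7, 2: +7·2° lon, +2·1° lat → SW at lon 34°, lat 12°.
Subsquare x=23, k=10: +23·0.0833333° lon, +10·0.0416667° lat → SW at lon 35.9167°, lat 12.4167°.
Cell spans 0.0833333° lon × 0.0416667° lat. NE corner is SW corner plus one full cell.
latitude 12.4583, longitude 36.0000.

12.4583, 36.0000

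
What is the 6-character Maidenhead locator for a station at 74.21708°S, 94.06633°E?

Add 180° to longitude and 90° to latitude: 274.0663, 15.7829.
Field: 274.0663/20 → 13 → N, 15.7829/10 → 1 → B; chars NB.
Square: 14.0663/2 → 7, 5.7829/1 → 5; chars 75.
Subsquare: 0.0663/0.0833333 → 0 → a, 0.7829/0.0416667 → 18 → s; chars as.

NB75as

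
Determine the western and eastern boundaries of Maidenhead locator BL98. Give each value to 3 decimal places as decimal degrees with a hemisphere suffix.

142.000° W, 140.000° W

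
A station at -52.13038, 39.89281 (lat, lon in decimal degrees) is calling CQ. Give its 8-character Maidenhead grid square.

KD97wu78

Shift to the Maidenhead origin (180°W, 90°S): lon 219.89281, lat 37.86962.
Field: 219.89281/20 → 10 → K, 37.86962/10 → 3 → D; chars KD.
Square: 19.89281/2 → 9, 7.86962/1 → 7; chars 97.
Subsquare: 1.89281/0.0833333 → 22 → w, 0.86962/0.0416667 → 20 → u; chars wu.
Extended square: 0.05948/0.00833333 → 7, 0.03629/0.00416667 → 8; chars 78.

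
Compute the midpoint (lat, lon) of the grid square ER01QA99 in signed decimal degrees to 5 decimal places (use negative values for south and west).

81.03958, -98.58750

Field E=4, R=17: +4·20° lon, +17·10° lat → SW at lon -100°, lat 80°.
Square 0, 1: +0·2° lon, +1·1° lat → SW at lon -100°, lat 81°.
Subsquare q=16, a=0: +16·0.0833333° lon, +0·0.0416667° lat → SW at lon -98.6667°, lat 81°.
Extended square 9, 9: +9·0.00833333° lon, +9·0.00416667° lat → SW at lon -98.5917°, lat 81.0375°.
Cell spans 0.00833333° lon × 0.00416667° lat. Centre is SW corner plus half of each.
latitude 81.03958, longitude -98.58750.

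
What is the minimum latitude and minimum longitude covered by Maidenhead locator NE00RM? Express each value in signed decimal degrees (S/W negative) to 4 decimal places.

Field N=13, E=4: +13·20° lon, +4·10° lat → SW at lon 80°, lat -50°.
Square 0, 0: +0·2° lon, +0·1° lat → SW at lon 80°, lat -50°.
Subsquare r=17, m=12: +17·0.0833333° lon, +12·0.0416667° lat → SW at lon 81.4167°, lat -49.5°.
latitude -49.5000, longitude 81.4167.

-49.5000, 81.4167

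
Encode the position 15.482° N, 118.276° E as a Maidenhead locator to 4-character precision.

Shift to the Maidenhead origin (180°W, 90°S): lon 298.28, lat 105.48.
Field: 298.28/20 → 14 → O, 105.48/10 → 10 → K; chars OK.
Square: 18.28/2 → 9, 5.48/1 → 5; chars 95.

OK95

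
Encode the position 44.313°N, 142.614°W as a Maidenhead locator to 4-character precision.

Offset from 180°W / 90°S: lon 37.39°, lat 134.31°.
Field: 37.39/20 → 1 → B, 134.31/10 → 13 → N; chars BN.
Square: 17.39/2 → 8, 4.31/1 → 4; chars 84.

BN84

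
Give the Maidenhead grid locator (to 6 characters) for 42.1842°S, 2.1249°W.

Add 180° to longitude and 90° to latitude: 177.8751, 47.8158.
Field: lon ⌊177.8751/20⌋ = 8 → I; lat ⌊47.8158/10⌋ = 4 → E.
Square: lon ⌊17.8751/2⌋ = 8; lat ⌊7.8158/1⌋ = 7.
Subsquare: lon ⌊1.8751/0.0833333⌋ = 22 → w; lat ⌊0.8158/0.0416667⌋ = 19 → t.

IE87wt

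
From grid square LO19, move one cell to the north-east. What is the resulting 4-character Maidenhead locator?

LP20

Longitude square 1; +1 → 2.
Latitude square 9; +1 → 10, wraps to 0, carry into field.
Latitude field O = 14; +1 → 15 = P.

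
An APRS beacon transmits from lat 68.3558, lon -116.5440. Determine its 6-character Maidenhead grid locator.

Offset from 180°W / 90°S: lon 63.4560°, lat 158.3558°.
Field: lon ⌊63.4560/20⌋ = 3 → D; lat ⌊158.3558/10⌋ = 15 → P.
Square: lon ⌊3.4560/2⌋ = 1; lat ⌊8.3558/1⌋ = 8.
Subsquare: lon ⌊1.4560/0.0833333⌋ = 17 → r; lat ⌊0.3558/0.0416667⌋ = 8 → i.

DP18ri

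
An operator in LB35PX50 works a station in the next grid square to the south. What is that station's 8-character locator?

LB35pw59

Latitude extended square 0; −1 → -1, wraps to 9, carry into subsquare.
Latitude subsquare x = 23; −1 → 22 = w.
The longitude characters are unchanged.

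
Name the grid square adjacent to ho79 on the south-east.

Longitude square 7; +1 → 8.
Latitude square 9; −1 → 8.

HO88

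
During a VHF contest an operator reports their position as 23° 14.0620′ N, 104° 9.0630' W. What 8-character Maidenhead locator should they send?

Shift to the Maidenhead origin (180°W, 90°S): lon 75.84895, lat 113.23437.
Field: lon ⌊75.84895/20⌋ = 3 → D; lat ⌊113.23437/10⌋ = 11 → L.
Square: lon ⌊15.84895/2⌋ = 7; lat ⌊3.23437/1⌋ = 3.
Subsquare: lon ⌊1.84895/0.0833333⌋ = 22 → w; lat ⌊0.23437/0.0416667⌋ = 5 → f.
Extended square: lon ⌊0.01562/0.00833333⌋ = 1; lat ⌊0.02603/0.00416667⌋ = 6.

DL73wf16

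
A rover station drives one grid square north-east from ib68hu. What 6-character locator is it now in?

IB68iv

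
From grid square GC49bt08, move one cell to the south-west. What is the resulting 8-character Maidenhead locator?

GC49at97

Longitude extended square 0; −1 → -1, wraps to 9, carry into subsquare.
Longitude subsquare b = 1; −1 → 0 = a.
Latitude extended square 8; −1 → 7.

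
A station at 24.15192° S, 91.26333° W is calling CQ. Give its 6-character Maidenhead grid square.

EG45iu

Add 180° to longitude and 90° to latitude: 88.7367, 65.8481.
Field: lon ⌊88.7367/20⌋ = 4 → E; lat ⌊65.8481/10⌋ = 6 → G.
Square: lon ⌊8.7367/2⌋ = 4; lat ⌊5.8481/1⌋ = 5.
Subsquare: lon ⌊0.7367/0.0833333⌋ = 8 → i; lat ⌊0.8481/0.0416667⌋ = 20 → u.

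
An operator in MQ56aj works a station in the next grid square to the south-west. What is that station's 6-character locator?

MQ46xi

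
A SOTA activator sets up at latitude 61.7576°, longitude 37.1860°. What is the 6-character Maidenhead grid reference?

KP81os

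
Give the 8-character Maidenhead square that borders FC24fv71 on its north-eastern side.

FC24fv82

Longitude extended square 7; +1 → 8.
Latitude extended square 1; +1 → 2.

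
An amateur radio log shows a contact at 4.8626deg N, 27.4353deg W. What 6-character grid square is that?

HJ64gu

Add 180° to longitude and 90° to latitude: 152.5647, 94.8626.
Field (20°×10°, letters A–R): lon ⌊152.5647/20⌋ = 7 → H; lat ⌊94.8626/10⌋ = 9 → J.
Square (2°×1°, digits 0–9): lon ⌊12.5647/2⌋ = 6; lat ⌊4.8626/1⌋ = 4.
Subsquare (5′×2.5′, letters a–x): lon ⌊0.5647/0.0833333⌋ = 6 → g; lat ⌊0.8626/0.0416667⌋ = 20 → u.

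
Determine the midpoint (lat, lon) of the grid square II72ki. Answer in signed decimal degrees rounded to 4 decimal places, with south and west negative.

Field I=8, I=8: +8·20° lon, +8·10° lat → SW at lon -20°, lat -10°.
Square 7, 2: +7·2° lon, +2·1° lat → SW at lon -6°, lat -8°.
Subsquare k=10, i=8: +10·0.0833333° lon, +8·0.0416667° lat → SW at lon -5.16667°, lat -7.66667°.
Cell spans 0.0833333° lon × 0.0416667° lat. Centre is SW corner plus half of each.
latitude -7.6458, longitude -5.1250.

-7.6458, -5.1250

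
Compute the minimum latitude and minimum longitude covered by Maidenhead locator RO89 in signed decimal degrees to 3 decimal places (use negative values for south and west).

59.000, 176.000

Field R=17, O=14: +17·20° lon, +14·10° lat → SW at lon 160°, lat 50°.
Square 8, 9: +8·2° lon, +9·1° lat → SW at lon 176°, lat 59°.
latitude 59.000, longitude 176.000.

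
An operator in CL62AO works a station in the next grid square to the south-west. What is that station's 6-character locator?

Longitude subsquare a = 0; −1 → -1, wraps to 23 = x, carry into square.
Longitude square 6; −1 → 5.
Latitude subsquare o = 14; −1 → 13 = n.

CL52xn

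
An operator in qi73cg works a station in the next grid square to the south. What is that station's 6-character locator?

Latitude subsquare g = 6; −1 → 5 = f.
The longitude characters are unchanged.

QI73cf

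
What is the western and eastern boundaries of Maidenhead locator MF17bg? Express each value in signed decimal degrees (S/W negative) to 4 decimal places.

Field M=12, F=5: +12·20° lon, +5·10° lat → SW at lon 60°, lat -40°.
Square 1, 7: +1·2° lon, +7·1° lat → SW at lon 62°, lat -33°.
Subsquare b=1, g=6: +1·0.0833333° lon, +6·0.0416667° lat → SW at lon 62.0833°, lat -32.75°.
Cell spans 0.0833333° lon × 0.0416667° lat.
west 62.0833, east 62.1667.

62.0833, 62.1667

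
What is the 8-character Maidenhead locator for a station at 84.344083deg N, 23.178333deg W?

HR84ji82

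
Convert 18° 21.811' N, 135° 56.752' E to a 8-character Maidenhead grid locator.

PK78xi37

Add 180° to longitude and 90° to latitude: 315.94587, 108.36352.
Field (20°×10°, letters A–R): lon ⌊315.94587/20⌋ = 15 → P; lat ⌊108.36352/10⌋ = 10 → K.
Square (2°×1°, digits 0–9): lon ⌊15.94587/2⌋ = 7; lat ⌊8.36352/1⌋ = 8.
Subsquare (5′×2.5′, letters a–x): lon ⌊1.94587/0.0833333⌋ = 23 → x; lat ⌊0.36352/0.0416667⌋ = 8 → i.
Extended square (30″×15″, digits 0–9): lon ⌊0.02920/0.00833333⌋ = 3; lat ⌊0.03018/0.00416667⌋ = 7.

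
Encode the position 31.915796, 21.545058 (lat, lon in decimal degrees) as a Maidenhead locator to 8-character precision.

KM01sv59

Add 180° to longitude and 90° to latitude: 201.54506, 121.91580.
Field: 201.54506/20 → 10 → K, 121.91580/10 → 12 → M; chars KM.
Square: 1.54506/2 → 0, 1.91580/1 → 1; chars 01.
Subsquare: 1.54506/0.0833333 → 18 → s, 0.91580/0.0416667 → 21 → v; chars sv.
Extended square: 0.04506/0.00833333 → 5, 0.04080/0.00416667 → 9; chars 59.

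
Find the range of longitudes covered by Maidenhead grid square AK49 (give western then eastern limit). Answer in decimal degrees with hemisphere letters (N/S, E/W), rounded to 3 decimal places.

Field A=0, K=10: +0·20° lon, +10·10° lat → SW at lon -180°, lat 10°.
Square 4, 9: +4·2° lon, +9·1° lat → SW at lon -172°, lat 19°.
Cell spans 2° lon × 1° lat.
west 172.000° W, east 170.000° W.

172.000° W, 170.000° W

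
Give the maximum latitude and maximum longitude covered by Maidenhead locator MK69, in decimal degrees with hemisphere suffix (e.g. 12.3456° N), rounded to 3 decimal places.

20.000° N, 74.000° E

Field M=12, K=10: +12·20° lon, +10·10° lat → SW at lon 60°, lat 10°.
Square 6, 9: +6·2° lon, +9·1° lat → SW at lon 72°, lat 19°.
Cell spans 2° lon × 1° lat. NE corner is SW corner plus one full cell.
latitude 20.000° N, longitude 74.000° E.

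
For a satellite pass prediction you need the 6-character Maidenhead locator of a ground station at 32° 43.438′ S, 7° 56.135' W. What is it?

IF67ag

Add 180° to longitude and 90° to latitude: 172.0644, 57.2760.
Field: 172.0644/20 → 8 → I, 57.2760/10 → 5 → F; chars IF.
Square: 12.0644/2 → 6, 7.2760/1 → 7; chars 67.
Subsquare: 0.0644/0.0833333 → 0 → a, 0.2760/0.0416667 → 6 → g; chars ag.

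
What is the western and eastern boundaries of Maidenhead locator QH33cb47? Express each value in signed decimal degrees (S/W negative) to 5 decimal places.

146.20000, 146.20833

Field Q=16, H=7: +16·20° lon, +7·10° lat → SW at lon 140°, lat -20°.
Square 3, 3: +3·2° lon, +3·1° lat → SW at lon 146°, lat -17°.
Subsquare c=2, b=1: +2·0.0833333° lon, +1·0.0416667° lat → SW at lon 146.167°, lat -16.9583°.
Extended square 4, 7: +4·0.00833333° lon, +7·0.00416667° lat → SW at lon 146.2°, lat -16.9292°.
Cell spans 0.00833333° lon × 0.00416667° lat.
west 146.20000, east 146.20833.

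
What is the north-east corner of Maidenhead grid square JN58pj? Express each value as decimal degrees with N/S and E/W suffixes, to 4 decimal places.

48.4167° N, 11.3333° E

Field J=9, N=13: +9·20° lon, +13·10° lat → SW at lon 0°, lat 40°.
Square 5, 8: +5·2° lon, +8·1° lat → SW at lon 10°, lat 48°.
Subsquare p=15, j=9: +15·0.0833333° lon, +9·0.0416667° lat → SW at lon 11.25°, lat 48.375°.
Cell spans 0.0833333° lon × 0.0416667° lat. NE corner is SW corner plus one full cell.
latitude 48.4167° N, longitude 11.3333° E.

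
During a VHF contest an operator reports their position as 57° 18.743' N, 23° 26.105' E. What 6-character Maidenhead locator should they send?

KO17rh

Add 180° to longitude and 90° to latitude: 203.4351, 147.3124.
Field: 203.4351/20 → 10 → K, 147.3124/10 → 14 → O; chars KO.
Square: 3.4351/2 → 1, 7.3124/1 → 7; chars 17.
Subsquare: 1.4351/0.0833333 → 17 → r, 0.3124/0.0416667 → 7 → h; chars rh.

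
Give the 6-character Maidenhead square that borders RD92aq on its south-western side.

Longitude subsquare a = 0; −1 → -1, wraps to 23 = x, carry into square.
Longitude square 9; −1 → 8.
Latitude subsquare q = 16; −1 → 15 = p.

RD82xp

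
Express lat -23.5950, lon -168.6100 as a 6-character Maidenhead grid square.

AG56qj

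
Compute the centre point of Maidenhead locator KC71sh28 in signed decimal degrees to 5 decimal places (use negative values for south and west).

-68.67292, 35.52083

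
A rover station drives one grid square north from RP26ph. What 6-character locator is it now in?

Latitude subsquare h = 7; +1 → 8 = i.
The longitude characters are unchanged.

RP26pi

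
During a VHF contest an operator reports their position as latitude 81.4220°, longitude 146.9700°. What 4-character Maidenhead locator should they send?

QR31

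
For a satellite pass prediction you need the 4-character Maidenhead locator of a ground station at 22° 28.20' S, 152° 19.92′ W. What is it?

BG37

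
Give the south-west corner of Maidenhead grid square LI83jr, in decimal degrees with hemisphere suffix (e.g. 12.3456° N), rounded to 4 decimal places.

6.2917° S, 56.7500° E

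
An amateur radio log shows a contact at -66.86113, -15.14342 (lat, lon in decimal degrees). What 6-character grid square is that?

Shift to the Maidenhead origin (180°W, 90°S): lon 164.8566, lat 23.1389.
Field: lon ⌊164.8566/20⌋ = 8 → I; lat ⌊23.1389/10⌋ = 2 → C.
Square: lon ⌊4.8566/2⌋ = 2; lat ⌊3.1389/1⌋ = 3.
Subsquare: lon ⌊0.8566/0.0833333⌋ = 10 → k; lat ⌊0.1389/0.0416667⌋ = 3 → d.

IC23kd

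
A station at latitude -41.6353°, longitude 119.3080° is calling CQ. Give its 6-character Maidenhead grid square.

Shift to the Maidenhead origin (180°W, 90°S): lon 299.3080, lat 48.3647.
Field: lon ⌊299.3080/20⌋ = 14 → O; lat ⌊48.3647/10⌋ = 4 → E.
Square: lon ⌊19.3080/2⌋ = 9; lat ⌊8.3647/1⌋ = 8.
Subsquare: lon ⌊1.3080/0.0833333⌋ = 15 → p; lat ⌊0.3647/0.0416667⌋ = 8 → i.

OE98pi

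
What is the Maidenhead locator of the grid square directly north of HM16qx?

HM17qa

Latitude subsquare x = 23; +1 → 24, wraps to 0 = a, carry into square.
Latitude square 6; +1 → 7.
The longitude characters are unchanged.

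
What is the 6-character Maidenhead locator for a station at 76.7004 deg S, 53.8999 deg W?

GB33bh

Add 180° to longitude and 90° to latitude: 126.1001, 13.2996.
Field: lon ⌊126.1001/20⌋ = 6 → G; lat ⌊13.2996/10⌋ = 1 → B.
Square: lon ⌊6.1001/2⌋ = 3; lat ⌊3.2996/1⌋ = 3.
Subsquare: lon ⌊0.1001/0.0833333⌋ = 1 → b; lat ⌊0.2996/0.0416667⌋ = 7 → h.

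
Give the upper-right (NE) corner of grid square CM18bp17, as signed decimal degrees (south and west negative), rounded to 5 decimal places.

Field C=2, M=12: +2·20° lon, +12·10° lat → SW at lon -140°, lat 30°.
Square 1, 8: +1·2° lon, +8·1° lat → SW at lon -138°, lat 38°.
Subsquare b=1, p=15: +1·0.0833333° lon, +15·0.0416667° lat → SW at lon -137.917°, lat 38.625°.
Extended square 1, 7: +1·0.00833333° lon, +7·0.00416667° lat → SW at lon -137.908°, lat 38.6542°.
Cell spans 0.00833333° lon × 0.00416667° lat. NE corner is SW corner plus one full cell.
latitude 38.65833, longitude -137.90000.

38.65833, -137.90000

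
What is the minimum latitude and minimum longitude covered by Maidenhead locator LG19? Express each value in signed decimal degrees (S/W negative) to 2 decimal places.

Field L=11, G=6: +11·20° lon, +6·10° lat → SW at lon 40°, lat -30°.
Square 1, 9: +1·2° lon, +9·1° lat → SW at lon 42°, lat -21°.
latitude -21.00, longitude 42.00.

-21.00, 42.00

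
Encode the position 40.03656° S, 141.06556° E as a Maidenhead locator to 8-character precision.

Shift to the Maidenhead origin (180°W, 90°S): lon 321.06556, lat 49.96344.
Field: lon ⌊321.06556/20⌋ = 16 → Q; lat ⌊49.96344/10⌋ = 4 → E.
Square: lon ⌊1.06556/2⌋ = 0; lat ⌊9.96344/1⌋ = 9.
Subsquare: lon ⌊1.06556/0.0833333⌋ = 12 → m; lat ⌊0.96344/0.0416667⌋ = 23 → x.
Extended square: lon ⌊0.06556/0.00833333⌋ = 7; lat ⌊0.00511/0.00416667⌋ = 1.

QE09mx71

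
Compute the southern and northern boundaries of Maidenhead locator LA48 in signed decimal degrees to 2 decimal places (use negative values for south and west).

-82.00, -81.00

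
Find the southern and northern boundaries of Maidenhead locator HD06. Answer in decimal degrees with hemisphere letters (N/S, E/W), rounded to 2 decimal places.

Field H=7, D=3: +7·20° lon, +3·10° lat → SW at lon -40°, lat -60°.
Square 0, 6: +0·2° lon, +6·1° lat → SW at lon -40°, lat -54°.
Cell spans 2° lon × 1° lat.
south 54.00° S, north 53.00° S.

54.00° S, 53.00° S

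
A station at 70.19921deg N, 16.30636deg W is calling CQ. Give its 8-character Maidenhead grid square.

IQ10ue37

Offset from 180°W / 90°S: lon 163.69364°, lat 160.19921°.
Field: lon ⌊163.69364/20⌋ = 8 → I; lat ⌊160.19921/10⌋ = 16 → Q.
Square: lon ⌊3.69364/2⌋ = 1; lat ⌊0.19921/1⌋ = 0.
Subsquare: lon ⌊1.69364/0.0833333⌋ = 20 → u; lat ⌊0.19921/0.0416667⌋ = 4 → e.
Extended square: lon ⌊0.02697/0.00833333⌋ = 3; lat ⌊0.03254/0.00416667⌋ = 7.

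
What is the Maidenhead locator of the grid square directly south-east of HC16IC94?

HC16jc03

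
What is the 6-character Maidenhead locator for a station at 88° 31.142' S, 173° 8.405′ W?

AA31kl

Shift to the Maidenhead origin (180°W, 90°S): lon 6.8599, lat 1.4810.
Field (20°×10°, letters A–R): lon ⌊6.8599/20⌋ = 0 → A; lat ⌊1.4810/10⌋ = 0 → A.
Square (2°×1°, digits 0–9): lon ⌊6.8599/2⌋ = 3; lat ⌊1.4810/1⌋ = 1.
Subsquare (5′×2.5′, letters a–x): lon ⌊0.8599/0.0833333⌋ = 10 → k; lat ⌊0.4810/0.0416667⌋ = 11 → l.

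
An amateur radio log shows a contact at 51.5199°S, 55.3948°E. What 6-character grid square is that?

Shift to the Maidenhead origin (180°W, 90°S): lon 235.3948, lat 38.4801.
Field: 235.3948/20 → 11 → L, 38.4801/10 → 3 → D; chars LD.
Square: 15.3948/2 → 7, 8.4801/1 → 8; chars 78.
Subsquare: 1.3948/0.0833333 → 16 → q, 0.4801/0.0416667 → 11 → l; chars ql.

LD78ql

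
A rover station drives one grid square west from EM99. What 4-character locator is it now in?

Longitude square 9; −1 → 8.
The latitude characters are unchanged.

EM89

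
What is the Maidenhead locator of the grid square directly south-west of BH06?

Longitude square 0; −1 → -1, wraps to 9, carry into field.
Longitude field B = 1; −1 → 0 = A.
Latitude square 6; −1 → 5.

AH95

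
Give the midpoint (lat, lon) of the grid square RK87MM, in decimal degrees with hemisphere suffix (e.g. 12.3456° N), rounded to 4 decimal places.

17.5208° N, 177.0417° E

Field R=17, K=10: +17·20° lon, +10·10° lat → SW at lon 160°, lat 10°.
Square 8, 7: +8·2° lon, +7·1° lat → SW at lon 176°, lat 17°.
Subsquare m=12, m=12: +12·0.0833333° lon, +12·0.0416667° lat → SW at lon 177°, lat 17.5°.
Cell spans 0.0833333° lon × 0.0416667° lat. Centre is SW corner plus half of each.
latitude 17.5208° N, longitude 177.0417° E.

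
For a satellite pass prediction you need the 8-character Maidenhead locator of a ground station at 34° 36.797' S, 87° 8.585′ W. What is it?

EF65kj22

Shift to the Maidenhead origin (180°W, 90°S): lon 92.85692, lat 55.38672.
Field: 92.85692/20 → 4 → E, 55.38672/10 → 5 → F; chars EF.
Square: 12.85692/2 → 6, 5.38672/1 → 5; chars 65.
Subsquare: 0.85692/0.0833333 → 10 → k, 0.38672/0.0416667 → 9 → j; chars kj.
Extended square: 0.02358/0.00833333 → 2, 0.01172/0.00416667 → 2; chars 22.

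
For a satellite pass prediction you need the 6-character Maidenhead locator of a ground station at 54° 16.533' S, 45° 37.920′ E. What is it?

LD25tr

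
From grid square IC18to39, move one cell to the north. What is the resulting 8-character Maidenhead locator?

Latitude extended square 9; +1 → 10, wraps to 0, carry into subsquare.
Latitude subsquare o = 14; +1 → 15 = p.
The longitude characters are unchanged.

IC18tp30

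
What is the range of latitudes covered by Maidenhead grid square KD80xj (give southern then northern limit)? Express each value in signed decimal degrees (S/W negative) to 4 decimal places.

-59.6250, -59.5833

Field K=10, D=3: +10·20° lon, +3·10° lat → SW at lon 20°, lat -60°.
Square 8, 0: +8·2° lon, +0·1° lat → SW at lon 36°, lat -60°.
Subsquare x=23, j=9: +23·0.0833333° lon, +9·0.0416667° lat → SW at lon 37.9167°, lat -59.625°.
Cell spans 0.0833333° lon × 0.0416667° lat.
south -59.6250, north -59.5833.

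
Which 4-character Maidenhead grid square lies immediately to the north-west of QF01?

Longitude square 0; −1 → -1, wraps to 9, carry into field.
Longitude field Q = 16; −1 → 15 = P.
Latitude square 1; +1 → 2.

PF92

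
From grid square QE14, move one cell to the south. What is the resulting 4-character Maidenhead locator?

QE13

Latitude square 4; −1 → 3.
The longitude characters are unchanged.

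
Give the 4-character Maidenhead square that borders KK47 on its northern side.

KK48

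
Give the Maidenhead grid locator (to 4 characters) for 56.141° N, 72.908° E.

Shift to the Maidenhead origin (180°W, 90°S): lon 252.91, lat 146.14.
Field (20°×10°, letters A–R): lon ⌊252.91/20⌋ = 12 → M; lat ⌊146.14/10⌋ = 14 → O.
Square (2°×1°, digits 0–9): lon ⌊12.91/2⌋ = 6; lat ⌊6.14/1⌋ = 6.

MO66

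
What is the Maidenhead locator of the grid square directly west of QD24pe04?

QD24oe94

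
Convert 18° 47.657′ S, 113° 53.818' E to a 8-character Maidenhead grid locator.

Offset from 180°W / 90°S: lon 293.89697°, lat 71.20572°.
Field: 293.89697/20 → 14 → O, 71.20572/10 → 7 → H; chars OH.
Square: 13.89697/2 → 6, 1.20572/1 → 1; chars 61.
Subsquare: 1.89697/0.0833333 → 22 → w, 0.20572/0.0416667 → 4 → e; chars we.
Extended square: 0.06363/0.00833333 → 7, 0.03905/0.00416667 → 9; chars 79.

OH61we79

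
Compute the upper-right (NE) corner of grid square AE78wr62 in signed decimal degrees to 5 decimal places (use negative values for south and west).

Field A=0, E=4: +0·20° lon, +4·10° lat → SW at lon -180°, lat -50°.
Square 7, 8: +7·2° lon, +8·1° lat → SW at lon -166°, lat -42°.
Subsquare w=22, r=17: +22·0.0833333° lon, +17·0.0416667° lat → SW at lon -164.167°, lat -41.2917°.
Extended square 6, 2: +6·0.00833333° lon, +2·0.00416667° lat → SW at lon -164.117°, lat -41.2833°.
Cell spans 0.00833333° lon × 0.00416667° lat. NE corner is SW corner plus one full cell.
latitude -41.27917, longitude -164.10833.

-41.27917, -164.10833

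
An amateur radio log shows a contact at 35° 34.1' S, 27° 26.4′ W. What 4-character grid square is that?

HF64

Offset from 180°W / 90°S: lon 152.56°, lat 54.43°.
Field: 152.56/20 → 7 → H, 54.43/10 → 5 → F; chars HF.
Square: 12.56/2 → 6, 4.43/1 → 4; chars 64.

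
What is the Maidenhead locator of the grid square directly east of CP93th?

CP93uh

Longitude subsquare t = 19; +1 → 20 = u.
The latitude characters are unchanged.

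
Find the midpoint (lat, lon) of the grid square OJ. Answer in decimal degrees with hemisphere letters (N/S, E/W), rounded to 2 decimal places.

5.00° N, 110.00° E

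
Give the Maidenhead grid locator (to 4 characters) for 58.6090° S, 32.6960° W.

Add 180° to longitude and 90° to latitude: 147.30, 31.39.
Field: 147.30/20 → 7 → H, 31.39/10 → 3 → D; chars HD.
Square: 7.30/2 → 3, 1.39/1 → 1; chars 31.

HD31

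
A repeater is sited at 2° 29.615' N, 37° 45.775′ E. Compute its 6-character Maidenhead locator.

KJ82vl

Shift to the Maidenhead origin (180°W, 90°S): lon 217.7629, lat 92.4936.
Field: 217.7629/20 → 10 → K, 92.4936/10 → 9 → J; chars KJ.
Square: 17.7629/2 → 8, 2.4936/1 → 2; chars 82.
Subsquare: 1.7629/0.0833333 → 21 → v, 0.4936/0.0416667 → 11 → l; chars vl.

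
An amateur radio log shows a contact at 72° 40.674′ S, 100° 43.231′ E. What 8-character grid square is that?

Offset from 180°W / 90°S: lon 280.72052°, lat 17.32210°.
Field (20°×10°, letters A–R): lon ⌊280.72052/20⌋ = 14 → O; lat ⌊17.32210/10⌋ = 1 → B.
Square (2°×1°, digits 0–9): lon ⌊0.72052/2⌋ = 0; lat ⌊7.32210/1⌋ = 7.
Subsquare (5′×2.5′, letters a–x): lon ⌊0.72052/0.0833333⌋ = 8 → i; lat ⌊0.32210/0.0416667⌋ = 7 → h.
Extended square (30″×15″, digits 0–9): lon ⌊0.05385/0.00833333⌋ = 6; lat ⌊0.03043/0.00416667⌋ = 7.

OB07ih67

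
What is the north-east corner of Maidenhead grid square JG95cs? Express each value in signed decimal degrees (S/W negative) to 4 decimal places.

Field J=9, G=6: +9·20° lon, +6·10° lat → SW at lon 0°, lat -30°.
Square 9, 5: +9·2° lon, +5·1° lat → SW at lon 18°, lat -25°.
Subsquare c=2, s=18: +2·0.0833333° lon, +18·0.0416667° lat → SW at lon 18.1667°, lat -24.25°.
Cell spans 0.0833333° lon × 0.0416667° lat. NE corner is SW corner plus one full cell.
latitude -24.2083, longitude 18.2500.

-24.2083, 18.2500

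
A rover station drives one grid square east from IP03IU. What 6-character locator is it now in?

IP03ju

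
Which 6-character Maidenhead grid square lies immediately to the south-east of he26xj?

HE36ai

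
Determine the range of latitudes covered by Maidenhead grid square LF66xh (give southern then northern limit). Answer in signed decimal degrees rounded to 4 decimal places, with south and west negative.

-33.7083, -33.6667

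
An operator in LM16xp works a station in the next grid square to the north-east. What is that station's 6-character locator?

LM26aq

Longitude subsquare x = 23; +1 → 24, wraps to 0 = a, carry into square.
Longitude square 1; +1 → 2.
Latitude subsquare p = 15; +1 → 16 = q.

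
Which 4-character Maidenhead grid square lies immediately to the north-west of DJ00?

CJ91

Longitude square 0; −1 → -1, wraps to 9, carry into field.
Longitude field D = 3; −1 → 2 = C.
Latitude square 0; +1 → 1.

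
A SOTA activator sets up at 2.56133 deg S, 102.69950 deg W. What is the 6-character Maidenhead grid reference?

Offset from 180°W / 90°S: lon 77.3005°, lat 87.4387°.
Field (20°×10°, letters A–R): lon ⌊77.3005/20⌋ = 3 → D; lat ⌊87.4387/10⌋ = 8 → I.
Square (2°×1°, digits 0–9): lon ⌊17.3005/2⌋ = 8; lat ⌊7.4387/1⌋ = 7.
Subsquare (5′×2.5′, letters a–x): lon ⌊1.3005/0.0833333⌋ = 15 → p; lat ⌊0.4387/0.0416667⌋ = 10 → k.

DI87pk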